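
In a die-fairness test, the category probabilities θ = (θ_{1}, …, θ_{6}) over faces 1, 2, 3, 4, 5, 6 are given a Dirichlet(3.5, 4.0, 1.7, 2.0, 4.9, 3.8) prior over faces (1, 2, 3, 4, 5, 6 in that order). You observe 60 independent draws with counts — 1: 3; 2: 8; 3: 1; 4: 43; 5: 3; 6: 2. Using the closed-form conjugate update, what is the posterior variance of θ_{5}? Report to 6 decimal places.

The Dirichlet prior is conjugate to the Multinomial likelihood: each posterior αⱼ = prior αⱼ + observed count nⱼ.
Posterior concentration: (6.5, 12.0, 2.7, 45.0, 7.9, 5.8), total = 79.9.
Var[θ_j] = α_j(Σα−α_j)/((Σα)²(Σα+1)) = 7.9·72.0/(79.9²·80.9) = 0.001101.

0.001101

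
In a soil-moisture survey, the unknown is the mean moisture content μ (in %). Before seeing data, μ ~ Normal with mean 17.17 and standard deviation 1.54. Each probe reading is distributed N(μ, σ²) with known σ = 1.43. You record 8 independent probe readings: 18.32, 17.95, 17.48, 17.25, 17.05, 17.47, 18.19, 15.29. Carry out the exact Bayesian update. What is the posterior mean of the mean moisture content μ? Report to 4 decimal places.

17.3551

For Normal data with known variance σ², a Normal(μ₀, σ₀²) prior on μ is conjugate. Posterior precision = 1/σ₀² + n/σ²; posterior mean is the precision-weighted average of μ₀ and x̄.
Σxᵢ = 18.32 + 17.95 + 17.48 + 17.25 + 17.05 + 17.47 + 18.19 + 15.29 = 139, so n·x̄ = 139.
σ₀² = 1.54² = 2.3716, σ² = 1.43² = 2.0449; σ² + n·σ₀² = 2.0449 + 8·2.3716 = 21.0177.
Posterior mean = (μ₀/σ₀² + n·x̄/σ²)/(1/σ₀² + n/σ²) = (σ²·μ₀ + σ₀²·n·x̄)/(σ² + n·σ₀²) = (2.0449·17.17 + 2.3716·139)/21.0177 = 364.763333/21.0177 = 17.3551.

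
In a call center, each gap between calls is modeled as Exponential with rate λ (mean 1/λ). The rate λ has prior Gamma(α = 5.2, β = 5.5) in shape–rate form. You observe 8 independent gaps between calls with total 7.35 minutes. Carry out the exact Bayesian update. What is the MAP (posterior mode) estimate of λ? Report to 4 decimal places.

With a Gamma(shape α, rate β) prior on the exponential rate λ, the posterior after n observations with total T = Σxᵢ is Gamma(α+n, β+T).
Posterior: Gamma(5.2+8, 5.5+7.35) = Gamma(13.2, 12.85).
Mode = (α−1)/β = 0.9494.

0.9494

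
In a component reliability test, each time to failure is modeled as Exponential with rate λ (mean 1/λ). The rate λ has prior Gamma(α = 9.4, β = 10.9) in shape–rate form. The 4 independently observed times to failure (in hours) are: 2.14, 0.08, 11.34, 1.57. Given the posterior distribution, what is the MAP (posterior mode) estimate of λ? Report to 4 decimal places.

0.4764

With a Gamma(shape α, rate β) prior on the exponential rate λ, the posterior after n observations with total T = Σxᵢ is Gamma(α+n, β+T).
Sum of observations T = 15.13 hours; n = 4.
Posterior: Gamma(9.4+4, 10.9+15.13) = Gamma(13.4, 26.03).
Mode = (α−1)/β = 0.4764.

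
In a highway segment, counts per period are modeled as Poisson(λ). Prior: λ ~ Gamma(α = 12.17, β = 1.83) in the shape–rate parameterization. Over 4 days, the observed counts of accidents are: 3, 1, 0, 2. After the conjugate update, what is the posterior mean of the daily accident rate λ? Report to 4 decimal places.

With a Gamma(shape α, rate β) prior, the Poisson likelihood is conjugate: the posterior is Gamma(α + ΣXᵢ, β + n).
Sum of counts S = 6 over n = 4 days.
Posterior: Gamma(α+S, β+n) = Gamma(12.17+6, 1.83+4) = Gamma(18.17, 5.83).
Posterior mean = α/β = 18.17/5.83 = 3.1166.

3.1166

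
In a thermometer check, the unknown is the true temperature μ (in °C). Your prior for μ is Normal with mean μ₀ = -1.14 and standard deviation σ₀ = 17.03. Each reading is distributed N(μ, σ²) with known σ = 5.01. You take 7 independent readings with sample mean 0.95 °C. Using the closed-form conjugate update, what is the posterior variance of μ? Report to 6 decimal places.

For Normal data with known variance σ², a Normal(μ₀, σ₀²) prior on μ is conjugate. Posterior precision = 1/σ₀² + n/σ²; posterior mean is the precision-weighted average of μ₀ and x̄.
σ₀² = 17.03² = 290.0209, σ² = 5.01² = 25.1001; σ² + n·σ₀² = 25.1001 + 7·290.0209 = 2055.2464.
Posterior precision = 1/σ₀² + n/σ² = 1/290.0209 + 7/25.1001 = (σ² + n·σ₀²)/(σ₀²σ²) = 2055.2464/(290.0209·25.1001); posterior variance σₙ² = σ₀²σ²/(σ² + n·σ₀²) = 290.0209·25.1001/2055.2464 = 3.541937.

3.541937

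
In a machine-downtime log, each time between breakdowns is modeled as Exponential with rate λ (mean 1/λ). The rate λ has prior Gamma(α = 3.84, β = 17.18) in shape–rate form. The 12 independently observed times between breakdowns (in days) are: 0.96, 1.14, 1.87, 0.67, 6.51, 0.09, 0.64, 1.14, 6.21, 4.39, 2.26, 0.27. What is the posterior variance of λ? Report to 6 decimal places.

0.008437

With a Gamma(shape α, rate β) prior on the exponential rate λ, the posterior after n observations with total T = Σxᵢ is Gamma(α+n, β+T).
Sum of observations T = 26.15 days; n = 12.
Posterior: Gamma(3.84+12, 17.18+26.15) = Gamma(15.84, 43.33).
Var = α/β² = 0.008437.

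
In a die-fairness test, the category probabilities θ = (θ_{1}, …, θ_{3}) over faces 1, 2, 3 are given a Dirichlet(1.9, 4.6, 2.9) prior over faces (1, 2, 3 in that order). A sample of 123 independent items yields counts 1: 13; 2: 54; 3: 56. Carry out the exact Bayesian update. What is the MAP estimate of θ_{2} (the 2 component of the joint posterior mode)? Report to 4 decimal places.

0.4451

The Dirichlet prior is conjugate to the Multinomial likelihood: each posterior αⱼ = prior αⱼ + observed count nⱼ.
Posterior concentration: (14.9, 58.6, 58.9), total = 132.4.
Joint mode component: (α_{2}−1)/(Σα−K) = 57.6/129.4 = 0.4451.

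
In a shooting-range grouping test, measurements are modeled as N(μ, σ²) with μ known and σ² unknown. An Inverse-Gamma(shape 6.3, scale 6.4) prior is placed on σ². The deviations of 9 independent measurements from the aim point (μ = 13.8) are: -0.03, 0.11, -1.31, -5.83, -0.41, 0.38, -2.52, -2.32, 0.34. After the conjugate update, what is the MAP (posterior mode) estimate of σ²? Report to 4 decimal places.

With known mean μ and an Inverse-Gamma(α, β) prior on σ², the Normal likelihood is conjugate: posterior is Inv-Gamma(α + n/2, β + Σ(xᵢ−μ)²/2).
Σ(xᵢ−μ)² = (-0.03)² + (0.11)² + (-1.31)² + (-5.83)² + (-0.41)² + (0.38)² + (-2.52)² + (-2.32)² + (0.34)² = 47.8789.
Posterior: Inv-Gamma(6.3 + 9/2, 6.4 + 47.8789/2) = Inv-Gamma(10.80, 30.33945).
Mode = β/(α+1) = 30.33945/11.80 = 2.5711.

2.5711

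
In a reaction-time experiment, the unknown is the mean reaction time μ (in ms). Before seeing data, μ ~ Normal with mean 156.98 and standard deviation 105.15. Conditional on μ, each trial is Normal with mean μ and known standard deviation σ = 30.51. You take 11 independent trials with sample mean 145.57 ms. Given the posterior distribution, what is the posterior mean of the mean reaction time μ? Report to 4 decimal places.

For Normal data with known variance σ², a Normal(μ₀, σ₀²) prior on μ is conjugate. Posterior precision = 1/σ₀² + n/σ²; posterior mean is the precision-weighted average of μ₀ and x̄.
n·x̄ = 11·145.57 = 1601.27.
σ₀² = 105.15² = 11056.5225, σ² = 30.51² = 930.8601; σ² + n·σ₀² = 930.8601 + 11·11056.5225 = 122552.6076.
Posterior mean = (μ₀/σ₀² + n·x̄/σ²)/(1/σ₀² + n/σ²) = (σ²·μ₀ + σ₀²·n·x̄)/(σ² + n·σ₀²) = (930.8601·156.98 + 11056.5225·1601.27)/122552.6076 = 17850604.202073/122552.6076 = 145.6567.

145.6567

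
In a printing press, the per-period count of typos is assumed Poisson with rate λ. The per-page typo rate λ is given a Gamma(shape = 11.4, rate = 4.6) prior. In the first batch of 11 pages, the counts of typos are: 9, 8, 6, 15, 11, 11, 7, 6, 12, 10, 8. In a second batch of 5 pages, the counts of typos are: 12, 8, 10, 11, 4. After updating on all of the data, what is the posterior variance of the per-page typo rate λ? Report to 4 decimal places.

0.3756

With a Gamma(shape α, rate β) prior, the Poisson likelihood is conjugate: the posterior is Gamma(α + ΣXᵢ, β + n).
Batch 1: sum of counts S = 103 over n = 11 pages.
After batch 1: Gamma(α+S, β+n) = Gamma(11.4+103, 4.6+11) = Gamma(114.4, 15.6).
Batch 2: sum of counts S = 45 over n = 5 pages.
After batch 2: Gamma(α+S, β+n) = Gamma(114.4+45, 15.6+5) = Gamma(159.4, 20.6).
Var = α/β² = 159.4/20.6² = 0.3756.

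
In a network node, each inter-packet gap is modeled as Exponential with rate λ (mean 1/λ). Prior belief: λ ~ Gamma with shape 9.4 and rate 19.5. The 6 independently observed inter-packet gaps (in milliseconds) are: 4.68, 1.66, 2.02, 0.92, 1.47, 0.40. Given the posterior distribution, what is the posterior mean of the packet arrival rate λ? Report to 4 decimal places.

0.5024

With a Gamma(shape α, rate β) prior on the exponential rate λ, the posterior after n observations with total T = Σxᵢ is Gamma(α+n, β+T).
Sum of observations T = 11.15 milliseconds; n = 6.
Posterior: Gamma(9.4+6, 19.5+11.15) = Gamma(15.4, 30.65).
Posterior mean of λ = α/β = 15.4/30.65 = 0.5024.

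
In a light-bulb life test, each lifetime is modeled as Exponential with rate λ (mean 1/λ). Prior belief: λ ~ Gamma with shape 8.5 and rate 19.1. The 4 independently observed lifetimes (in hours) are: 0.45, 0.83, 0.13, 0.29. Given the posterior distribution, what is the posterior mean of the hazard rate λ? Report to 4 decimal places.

0.6010

With a Gamma(shape α, rate β) prior on the exponential rate λ, the posterior after n observations with total T = Σxᵢ is Gamma(α+n, β+T).
Sum of observations T = 1.70 hours; n = 4.
Posterior: Gamma(8.5+4, 19.1+1.70) = Gamma(12.5, 20.80).
Posterior mean of λ = α/β = 12.5/20.80 = 0.6010.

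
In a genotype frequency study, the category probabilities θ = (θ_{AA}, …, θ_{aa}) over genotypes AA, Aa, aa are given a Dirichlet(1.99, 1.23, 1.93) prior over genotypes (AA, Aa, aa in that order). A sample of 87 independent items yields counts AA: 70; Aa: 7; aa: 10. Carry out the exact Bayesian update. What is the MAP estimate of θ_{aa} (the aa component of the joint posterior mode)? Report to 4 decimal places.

The Dirichlet prior is conjugate to the Multinomial likelihood: each posterior αⱼ = prior αⱼ + observed count nⱼ.
Posterior concentration: (71.99, 8.23, 11.93), total = 92.15.
Joint mode component: (α_{aa}−1)/(Σα−K) = 10.93/89.15 = 0.1226.

0.1226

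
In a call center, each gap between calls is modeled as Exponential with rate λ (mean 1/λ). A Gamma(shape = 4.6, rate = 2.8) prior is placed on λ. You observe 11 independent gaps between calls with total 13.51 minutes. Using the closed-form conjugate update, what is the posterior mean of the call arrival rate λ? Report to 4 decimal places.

0.9565

With a Gamma(shape α, rate β) prior on the exponential rate λ, the posterior after n observations with total T = Σxᵢ is Gamma(α+n, β+T).
Posterior: Gamma(4.6+11, 2.8+13.51) = Gamma(15.6, 16.31).
Posterior mean of λ = α/β = 15.6/16.31 = 0.9565.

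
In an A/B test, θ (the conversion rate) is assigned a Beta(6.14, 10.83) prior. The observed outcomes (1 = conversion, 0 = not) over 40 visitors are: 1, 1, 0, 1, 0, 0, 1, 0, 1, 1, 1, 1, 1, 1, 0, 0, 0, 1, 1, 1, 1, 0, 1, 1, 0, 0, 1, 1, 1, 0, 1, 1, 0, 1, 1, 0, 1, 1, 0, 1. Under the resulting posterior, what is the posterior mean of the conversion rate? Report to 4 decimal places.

The Beta prior is conjugate to a Binomial/Bernoulli likelihood; the update adds successes to α and failures to β.
Posterior: Beta(α+k, β+n−k) = Beta(6.14+26, 10.83+14) = Beta(32.14, 24.83).
Posterior mean = α/(α+β) = 32.14/56.97 = 0.5642.

0.5642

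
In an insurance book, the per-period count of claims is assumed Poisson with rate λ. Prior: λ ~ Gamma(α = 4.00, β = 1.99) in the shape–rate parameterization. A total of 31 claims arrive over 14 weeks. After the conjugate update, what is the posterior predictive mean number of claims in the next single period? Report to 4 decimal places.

2.1889

With a Gamma(shape α, rate β) prior, the Poisson likelihood is conjugate: the posterior is Gamma(α + ΣXᵢ, β + n).
Posterior: Gamma(α+S, β+n) = Gamma(4.00+31, 1.99+14) = Gamma(35.00, 15.99).
The predictive distribution for one future period is NegBinom with mean α/β = 2.1889.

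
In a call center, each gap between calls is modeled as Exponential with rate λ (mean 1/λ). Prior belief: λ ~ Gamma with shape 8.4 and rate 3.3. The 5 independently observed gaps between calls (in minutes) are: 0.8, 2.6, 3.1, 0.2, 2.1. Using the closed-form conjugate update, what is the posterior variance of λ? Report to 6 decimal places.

With a Gamma(shape α, rate β) prior on the exponential rate λ, the posterior after n observations with total T = Σxᵢ is Gamma(α+n, β+T).
Sum of observations T = 8.8 minutes; n = 5.
Posterior: Gamma(8.4+5, 3.3+8.8) = Gamma(13.4, 12.1).
Var = α/β² = 0.091524.

0.091524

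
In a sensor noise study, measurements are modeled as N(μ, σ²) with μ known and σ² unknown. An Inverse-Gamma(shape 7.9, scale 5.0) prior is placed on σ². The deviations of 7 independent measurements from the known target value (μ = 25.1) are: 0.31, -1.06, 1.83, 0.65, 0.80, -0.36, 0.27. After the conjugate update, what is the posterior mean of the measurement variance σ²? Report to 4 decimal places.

0.7612

With known mean μ and an Inverse-Gamma(α, β) prior on σ², the Normal likelihood is conjugate: posterior is Inv-Gamma(α + n/2, β + Σ(xᵢ−μ)²/2).
Σ(xᵢ−μ)² = (0.31)² + (-1.06)² + (1.83)² + (0.65)² + (0.80)² + (-0.36)² + (0.27)² = 5.8336.
Posterior: Inv-Gamma(7.9 + 7/2, 5.0 + 5.8336/2) = Inv-Gamma(11.40, 7.91680).
E[σ²|data] = β/(α−1) = 7.91680/10.40 = 0.7612.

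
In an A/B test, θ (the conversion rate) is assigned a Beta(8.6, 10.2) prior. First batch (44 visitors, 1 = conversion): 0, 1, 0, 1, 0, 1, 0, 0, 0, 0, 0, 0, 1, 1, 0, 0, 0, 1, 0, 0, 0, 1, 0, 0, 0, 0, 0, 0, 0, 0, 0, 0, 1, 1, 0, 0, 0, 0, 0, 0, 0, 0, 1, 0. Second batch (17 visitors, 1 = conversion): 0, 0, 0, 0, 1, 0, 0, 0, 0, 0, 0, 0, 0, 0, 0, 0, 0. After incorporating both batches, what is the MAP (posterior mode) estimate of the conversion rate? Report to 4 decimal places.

The Beta prior is conjugate to a Binomial/Bernoulli likelihood; the update adds successes to α and failures to β.
After batch 1: Beta(8.6+10, 10.2+34) = Beta(18.6, 44.2).
After batch 2: Beta(18.6+1, 44.2+16) = Beta(19.6, 60.2).
Mode of Beta(a,b) for a,b>1 is (a−1)/(a+b−2) = 18.6/77.8 = 0.2391.

0.2391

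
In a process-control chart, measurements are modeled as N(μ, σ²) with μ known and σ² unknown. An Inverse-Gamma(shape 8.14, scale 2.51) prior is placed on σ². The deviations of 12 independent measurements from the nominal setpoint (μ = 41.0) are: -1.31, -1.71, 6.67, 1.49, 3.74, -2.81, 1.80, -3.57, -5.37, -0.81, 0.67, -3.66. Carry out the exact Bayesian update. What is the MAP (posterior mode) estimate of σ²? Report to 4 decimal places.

4.5434

With known mean μ and an Inverse-Gamma(α, β) prior on σ², the Normal likelihood is conjugate: posterior is Inv-Gamma(α + n/2, β + Σ(xᵢ−μ)²/2).
Σ(xᵢ−μ)² = (-1.31)² + (-1.71)² + (6.67)² + (1.49)² + (3.74)² + (-2.81)² + (1.80)² + (-3.57)² + (-5.37)² + (-0.81)² + (0.67)² + (-3.66)² = 132.5553.
Posterior: Inv-Gamma(8.14 + 12/2, 2.51 + 132.5553/2) = Inv-Gamma(14.14, 68.78765).
Mode = β/(α+1) = 68.78765/15.14 = 4.5434.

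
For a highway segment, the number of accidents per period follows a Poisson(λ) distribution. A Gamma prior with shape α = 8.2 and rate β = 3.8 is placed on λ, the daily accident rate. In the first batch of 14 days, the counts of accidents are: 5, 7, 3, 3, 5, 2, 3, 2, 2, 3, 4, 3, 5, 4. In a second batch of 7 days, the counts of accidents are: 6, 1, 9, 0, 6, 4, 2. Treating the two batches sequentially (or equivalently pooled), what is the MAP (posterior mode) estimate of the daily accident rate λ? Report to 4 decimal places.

3.4758

With a Gamma(shape α, rate β) prior, the Poisson likelihood is conjugate: the posterior is Gamma(α + ΣXᵢ, β + n).
Batch 1: sum of counts S = 51 over n = 14 days.
After batch 1: Gamma(α+S, β+n) = Gamma(8.2+51, 3.8+14) = Gamma(59.2, 17.8).
Batch 2: sum of counts S = 28 over n = 7 days.
After batch 2: Gamma(α+S, β+n) = Gamma(59.2+28, 17.8+7) = Gamma(87.2, 24.8).
Mode of Gamma(α,β) for α≥1 is (α−1)/β = 86.2/24.8 = 3.4758.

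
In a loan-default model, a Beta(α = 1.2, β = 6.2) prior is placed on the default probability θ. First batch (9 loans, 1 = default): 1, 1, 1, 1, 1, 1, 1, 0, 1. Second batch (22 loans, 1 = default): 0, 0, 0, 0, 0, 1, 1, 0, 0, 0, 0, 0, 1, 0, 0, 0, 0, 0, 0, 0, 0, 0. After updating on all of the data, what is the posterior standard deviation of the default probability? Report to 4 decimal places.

0.0742

The Beta prior is conjugate to a Binomial/Bernoulli likelihood; the update adds successes to α and failures to β.
After batch 1: Beta(1.2+8, 6.2+1) = Beta(9.2, 7.2).
After batch 2: Beta(9.2+3, 7.2+19) = Beta(12.2, 26.2).
Var = αβ/((α+β)²(α+β+1)) = 12.2·26.2/(38.4²·39.4) = 0.00550177; SD = √0.00550177 = 0.0742.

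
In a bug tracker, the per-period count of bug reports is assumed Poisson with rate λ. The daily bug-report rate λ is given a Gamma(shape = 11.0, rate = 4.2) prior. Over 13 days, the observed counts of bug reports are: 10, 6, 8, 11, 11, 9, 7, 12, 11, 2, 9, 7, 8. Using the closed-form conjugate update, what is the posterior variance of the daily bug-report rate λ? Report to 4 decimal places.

With a Gamma(shape α, rate β) prior, the Poisson likelihood is conjugate: the posterior is Gamma(α + ΣXᵢ, β + n).
Sum of counts S = 111 over n = 13 days.
Posterior: Gamma(α+S, β+n) = Gamma(11.0+111, 4.2+13) = Gamma(122.0, 17.2).
Var = α/β² = 122.0/17.2² = 0.4124.

0.4124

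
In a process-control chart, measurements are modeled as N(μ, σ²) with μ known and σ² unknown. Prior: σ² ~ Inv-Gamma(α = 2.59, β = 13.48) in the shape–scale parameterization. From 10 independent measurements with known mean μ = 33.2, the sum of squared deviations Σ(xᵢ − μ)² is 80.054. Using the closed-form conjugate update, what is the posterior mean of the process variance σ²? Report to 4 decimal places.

With known mean μ and an Inverse-Gamma(α, β) prior on σ², the Normal likelihood is conjugate: posterior is Inv-Gamma(α + n/2, β + Σ(xᵢ−μ)²/2).
Posterior: Inv-Gamma(2.59 + 10/2, 13.48 + 80.054/2) = Inv-Gamma(7.59, 53.5070).
E[σ²|data] = β/(α−1) = 53.5070/6.59 = 8.1194.

8.1194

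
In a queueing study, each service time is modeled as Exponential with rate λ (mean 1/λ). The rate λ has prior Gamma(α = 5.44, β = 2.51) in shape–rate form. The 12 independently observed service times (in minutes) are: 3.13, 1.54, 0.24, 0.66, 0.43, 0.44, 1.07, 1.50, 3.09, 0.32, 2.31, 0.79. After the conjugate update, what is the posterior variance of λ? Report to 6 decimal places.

With a Gamma(shape α, rate β) prior on the exponential rate λ, the posterior after n observations with total T = Σxᵢ is Gamma(α+n, β+T).
Sum of observations T = 15.52 minutes; n = 12.
Posterior: Gamma(5.44+12, 2.51+15.52) = Gamma(17.44, 18.03).
Var = α/β² = 0.053648.

0.053648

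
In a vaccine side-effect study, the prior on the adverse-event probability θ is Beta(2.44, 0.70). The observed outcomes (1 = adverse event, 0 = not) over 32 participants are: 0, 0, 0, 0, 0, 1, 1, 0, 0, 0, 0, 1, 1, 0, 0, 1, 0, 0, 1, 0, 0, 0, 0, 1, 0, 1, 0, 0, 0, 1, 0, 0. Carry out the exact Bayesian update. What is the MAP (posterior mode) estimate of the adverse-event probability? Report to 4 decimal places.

The Beta prior is conjugate to a Binomial/Bernoulli likelihood; the update adds successes to α and failures to β.
Posterior: Beta(α+k, β+n−k) = Beta(2.44+9, 0.70+23) = Beta(11.44, 23.70).
Mode of Beta(a,b) for a,b>1 is (a−1)/(a+b−2) = 10.44/33.14 = 0.3150.

0.3150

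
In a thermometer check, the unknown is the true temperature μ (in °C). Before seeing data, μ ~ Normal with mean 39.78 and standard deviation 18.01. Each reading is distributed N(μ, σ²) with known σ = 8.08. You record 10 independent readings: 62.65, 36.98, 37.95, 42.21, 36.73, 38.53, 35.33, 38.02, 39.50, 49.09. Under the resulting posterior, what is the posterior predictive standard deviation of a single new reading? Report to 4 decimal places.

8.4668

For Normal data with known variance σ², a Normal(μ₀, σ₀²) prior on μ is conjugate. Posterior precision = 1/σ₀² + n/σ²; posterior mean is the precision-weighted average of μ₀ and x̄.
σ₀² = 18.01² = 324.3601, σ² = 8.08² = 65.2864; σ² + n·σ₀² = 65.2864 + 10·324.3601 = 3308.8874.
Posterior precision = 1/σ₀² + n/σ² = 1/324.3601 + 10/65.2864 = (σ² + n·σ₀²)/(σ₀²σ²) = 3308.8874/(324.3601·65.2864); posterior variance σₙ² = σ₀²σ²/(σ² + n·σ₀²) = 324.3601·65.2864/3308.8874 = 6.399826.
Predictive variance for one new observation = σₙ² + σ² = 324.3601·65.2864/3308.8874 + 65.2864 = σ²·(σ₀² + 3308.8874)/3308.8874 = 65.2864·3633.2475/3308.8874 = 71.686226; SD = √(65.2864·3633.2475/3308.8874) = 8.4668.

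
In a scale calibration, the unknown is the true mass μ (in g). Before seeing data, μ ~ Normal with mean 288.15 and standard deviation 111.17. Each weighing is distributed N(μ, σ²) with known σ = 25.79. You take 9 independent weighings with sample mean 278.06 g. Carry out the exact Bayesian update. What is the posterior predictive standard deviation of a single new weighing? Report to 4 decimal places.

For Normal data with known variance σ², a Normal(μ₀, σ₀²) prior on μ is conjugate. Posterior precision = 1/σ₀² + n/σ²; posterior mean is the precision-weighted average of μ₀ and x̄.
σ₀² = 111.17² = 12358.7689, σ² = 25.79² = 665.1241; σ² + n·σ₀² = 665.1241 + 9·12358.7689 = 111894.0442.
Posterior precision = 1/σ₀² + n/σ² = 1/12358.7689 + 9/665.1241 = (σ² + n·σ₀²)/(σ₀²σ²) = 111894.0442/(12358.7689·665.1241); posterior variance σₙ² = σ₀²σ²/(σ² + n·σ₀²) = 12358.7689·665.1241/111894.0442 = 73.463383.
Predictive variance for one new observation = σₙ² + σ² = 12358.7689·665.1241/111894.0442 + 665.1241 = σ²·(σ₀² + 111894.0442)/111894.0442 = 665.1241·124252.8131/111894.0442 = 738.587483; SD = √(665.1241·124252.8131/111894.0442) = 27.1770.

27.1770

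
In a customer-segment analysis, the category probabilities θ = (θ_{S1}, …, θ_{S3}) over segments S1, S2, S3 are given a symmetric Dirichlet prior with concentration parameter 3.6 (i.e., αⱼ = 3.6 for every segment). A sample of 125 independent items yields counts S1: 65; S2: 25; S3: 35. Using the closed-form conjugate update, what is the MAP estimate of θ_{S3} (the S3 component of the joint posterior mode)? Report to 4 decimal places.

The Dirichlet prior is conjugate to the Multinomial likelihood: each posterior αⱼ = prior αⱼ + observed count nⱼ.
Posterior concentration: (68.6, 28.6, 38.6), total = 135.8.
Joint mode component: (α_{S3}−1)/(Σα−K) = 37.6/132.8 = 0.2831.

0.2831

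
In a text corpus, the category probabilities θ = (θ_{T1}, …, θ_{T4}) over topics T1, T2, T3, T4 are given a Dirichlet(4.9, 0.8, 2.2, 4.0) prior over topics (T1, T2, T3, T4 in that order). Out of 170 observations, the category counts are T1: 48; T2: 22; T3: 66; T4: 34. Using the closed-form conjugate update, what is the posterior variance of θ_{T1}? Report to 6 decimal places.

0.001128

The Dirichlet prior is conjugate to the Multinomial likelihood: each posterior αⱼ = prior αⱼ + observed count nⱼ.
Posterior concentration: (52.9, 22.8, 68.2, 38.0), total = 181.9.
Var[θ_j] = α_j(Σα−α_j)/((Σα)²(Σα+1)) = 52.9·129.0/(181.9²·182.9) = 0.001128.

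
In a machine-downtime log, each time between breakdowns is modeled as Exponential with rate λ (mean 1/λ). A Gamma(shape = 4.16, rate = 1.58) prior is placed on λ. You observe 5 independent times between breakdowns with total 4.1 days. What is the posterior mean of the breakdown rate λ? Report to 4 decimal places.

With a Gamma(shape α, rate β) prior on the exponential rate λ, the posterior after n observations with total T = Σxᵢ is Gamma(α+n, β+T).
Posterior: Gamma(4.16+5, 1.58+4.1) = Gamma(9.16, 5.68).
Posterior mean of λ = α/β = 9.16/5.68 = 1.6127.

1.6127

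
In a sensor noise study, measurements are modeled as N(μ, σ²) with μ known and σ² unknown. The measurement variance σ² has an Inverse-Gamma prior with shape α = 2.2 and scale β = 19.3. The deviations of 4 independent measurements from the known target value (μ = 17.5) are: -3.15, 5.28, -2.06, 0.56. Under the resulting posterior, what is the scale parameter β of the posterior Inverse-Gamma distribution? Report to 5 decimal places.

40.47905

With known mean μ and an Inverse-Gamma(α, β) prior on σ², the Normal likelihood is conjugate: posterior is Inv-Gamma(α + n/2, β + Σ(xᵢ−μ)²/2).
Σ(xᵢ−μ)² = (-3.15)² + (5.28)² + (-2.06)² + (0.56)² = 42.3581.
Posterior: Inv-Gamma(2.2 + 4/2, 19.3 + 42.3581/2) = Inv-Gamma(4.20, 40.47905).
Posterior β = 40.47905.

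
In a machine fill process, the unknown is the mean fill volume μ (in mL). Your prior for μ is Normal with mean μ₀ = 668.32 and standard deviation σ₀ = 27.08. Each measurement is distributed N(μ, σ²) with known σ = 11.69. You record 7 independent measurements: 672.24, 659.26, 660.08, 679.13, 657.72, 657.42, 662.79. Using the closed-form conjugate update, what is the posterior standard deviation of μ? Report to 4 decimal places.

For Normal data with known variance σ², a Normal(μ₀, σ₀²) prior on μ is conjugate. Posterior precision = 1/σ₀² + n/σ²; posterior mean is the precision-weighted average of μ₀ and x̄.
σ₀² = 27.08² = 733.3264, σ² = 11.69² = 136.6561; σ² + n·σ₀² = 136.6561 + 7·733.3264 = 5269.9409.
Posterior precision = 1/σ₀² + n/σ² = 1/733.3264 + 7/136.6561 = (σ² + n·σ₀²)/(σ₀²σ²) = 5269.9409/(733.3264·136.6561); posterior variance σₙ² = σ₀²σ²/(σ² + n·σ₀²) = 733.3264·136.6561/5269.9409 = 19.016063.
Posterior SD = √σₙ² = √(733.3264·136.6561/5269.9409) = 4.3607.

4.3607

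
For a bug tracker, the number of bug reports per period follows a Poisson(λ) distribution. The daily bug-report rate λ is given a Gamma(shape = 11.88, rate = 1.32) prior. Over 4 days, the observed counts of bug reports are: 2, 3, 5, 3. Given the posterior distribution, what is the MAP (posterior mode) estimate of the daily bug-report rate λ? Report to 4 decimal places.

With a Gamma(shape α, rate β) prior, the Poisson likelihood is conjugate: the posterior is Gamma(α + ΣXᵢ, β + n).
Sum of counts S = 13 over n = 4 days.
Posterior: Gamma(α+S, β+n) = Gamma(11.88+13, 1.32+4) = Gamma(24.88, 5.32).
Mode of Gamma(α,β) for α≥1 is (α−1)/β = 23.88/5.32 = 4.4887.

4.4887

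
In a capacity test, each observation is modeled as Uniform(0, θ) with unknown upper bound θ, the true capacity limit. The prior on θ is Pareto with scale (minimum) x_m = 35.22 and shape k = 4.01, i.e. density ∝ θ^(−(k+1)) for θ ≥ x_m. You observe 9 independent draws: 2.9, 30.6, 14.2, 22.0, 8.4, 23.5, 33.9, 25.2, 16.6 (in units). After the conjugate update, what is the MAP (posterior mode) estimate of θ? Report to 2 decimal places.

35.22

A Pareto(scale x_m, shape k) prior on the upper bound θ of Uniform(0, θ) is conjugate: posterior is Pareto(max(x_m, max xᵢ), k + n).
Sample maximum = 33.9; prior scale x_m = 35.22 → posterior scale = max = 35.22.
Posterior shape = 4.01 + 9 = 13.01.
The Pareto density is decreasing on [x_m, ∞), so the mode is x_m = 35.22.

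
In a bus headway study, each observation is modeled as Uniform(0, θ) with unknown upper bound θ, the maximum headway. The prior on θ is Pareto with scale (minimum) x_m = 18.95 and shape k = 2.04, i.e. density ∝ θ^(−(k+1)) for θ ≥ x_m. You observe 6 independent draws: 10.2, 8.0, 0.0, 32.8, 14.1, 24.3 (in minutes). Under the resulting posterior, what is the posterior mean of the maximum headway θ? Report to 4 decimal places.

A Pareto(scale x_m, shape k) prior on the upper bound θ of Uniform(0, θ) is conjugate: posterior is Pareto(max(x_m, max xᵢ), k + n).
Sample maximum = 32.8; prior scale x_m = 18.95 → posterior scale = max = 32.80.
Posterior shape = 2.04 + 6 = 8.04.
E[θ|data] = k·x_m/(k−1) = 8.04·32.80/7.04 = 37.4591.

37.4591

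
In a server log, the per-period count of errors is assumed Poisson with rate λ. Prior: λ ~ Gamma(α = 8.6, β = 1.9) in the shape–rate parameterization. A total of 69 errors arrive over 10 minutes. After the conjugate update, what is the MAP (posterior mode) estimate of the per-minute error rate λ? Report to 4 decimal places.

6.4370

With a Gamma(shape α, rate β) prior, the Poisson likelihood is conjugate: the posterior is Gamma(α + ΣXᵢ, β + n).
Posterior: Gamma(α+S, β+n) = Gamma(8.6+69, 1.9+10) = Gamma(77.6, 11.9).
Mode of Gamma(α,β) for α≥1 is (α−1)/β = 76.6/11.9 = 6.4370.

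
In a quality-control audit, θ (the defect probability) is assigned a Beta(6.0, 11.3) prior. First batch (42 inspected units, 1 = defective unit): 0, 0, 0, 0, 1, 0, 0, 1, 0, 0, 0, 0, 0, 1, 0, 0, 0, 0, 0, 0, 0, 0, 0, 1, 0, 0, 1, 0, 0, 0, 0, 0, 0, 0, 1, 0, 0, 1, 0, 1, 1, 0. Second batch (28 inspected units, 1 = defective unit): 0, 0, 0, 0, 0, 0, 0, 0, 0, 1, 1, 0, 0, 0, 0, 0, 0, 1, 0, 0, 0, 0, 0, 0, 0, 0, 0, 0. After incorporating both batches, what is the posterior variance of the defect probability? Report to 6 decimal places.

0.001854

The Beta prior is conjugate to a Binomial/Bernoulli likelihood; the update adds successes to α and failures to β.
After batch 1: Beta(6.0+9, 11.3+33) = Beta(15.0, 44.3).
After batch 2: Beta(15.0+3, 44.3+25) = Beta(18.0, 69.3).
Var = αβ/((α+β)²(α+β+1)) = 18.0·69.3/(87.3²·88.3) = 0.001854.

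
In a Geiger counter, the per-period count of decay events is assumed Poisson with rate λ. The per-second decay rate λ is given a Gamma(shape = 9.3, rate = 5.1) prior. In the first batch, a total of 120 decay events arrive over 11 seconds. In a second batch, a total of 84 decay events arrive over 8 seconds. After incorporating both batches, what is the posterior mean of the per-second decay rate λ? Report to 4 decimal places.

8.8506

With a Gamma(shape α, rate β) prior, the Poisson likelihood is conjugate: the posterior is Gamma(α + ΣXᵢ, β + n).
After batch 1: Gamma(α+S, β+n) = Gamma(9.3+120, 5.1+11) = Gamma(129.3, 16.1).
After batch 2: Gamma(α+S, β+n) = Gamma(129.3+84, 16.1+8) = Gamma(213.3, 24.1).
Posterior mean = α/β = 213.3/24.1 = 8.8506.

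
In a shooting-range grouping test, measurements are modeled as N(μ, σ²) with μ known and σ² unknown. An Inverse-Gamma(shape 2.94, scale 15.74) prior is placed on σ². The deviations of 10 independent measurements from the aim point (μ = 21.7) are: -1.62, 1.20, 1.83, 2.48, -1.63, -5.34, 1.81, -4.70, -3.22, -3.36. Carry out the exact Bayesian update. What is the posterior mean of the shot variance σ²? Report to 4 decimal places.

8.8790

With known mean μ and an Inverse-Gamma(α, β) prior on σ², the Normal likelihood is conjugate: posterior is Inv-Gamma(α + n/2, β + Σ(xᵢ−μ)²/2).
Σ(xᵢ−μ)² = (-1.62)² + (1.20)² + (1.83)² + (2.48)² + (-1.63)² + (-5.34)² + (1.81)² + (-4.70)² + (-3.22)² + (-3.36)² = 91.7603.
Posterior: Inv-Gamma(2.94 + 10/2, 15.74 + 91.7603/2) = Inv-Gamma(7.94, 61.62015).
E[σ²|data] = β/(α−1) = 61.62015/6.94 = 8.8790.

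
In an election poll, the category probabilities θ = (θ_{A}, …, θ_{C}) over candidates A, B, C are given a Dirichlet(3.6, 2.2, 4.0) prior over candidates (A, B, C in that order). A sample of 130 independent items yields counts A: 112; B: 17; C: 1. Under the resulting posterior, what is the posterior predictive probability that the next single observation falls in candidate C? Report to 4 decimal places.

The Dirichlet prior is conjugate to the Multinomial likelihood: each posterior αⱼ = prior αⱼ + observed count nⱼ.
Posterior concentration: (115.6, 19.2, 5.0), total = 139.8.
P(next = C | data) = α_{C}/Σα = 0.0358.

0.0358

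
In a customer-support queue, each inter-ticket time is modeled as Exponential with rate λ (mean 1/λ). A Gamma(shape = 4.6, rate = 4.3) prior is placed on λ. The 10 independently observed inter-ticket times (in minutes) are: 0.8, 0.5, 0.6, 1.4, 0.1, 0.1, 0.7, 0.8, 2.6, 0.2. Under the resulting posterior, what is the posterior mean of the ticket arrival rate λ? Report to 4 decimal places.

1.2066

With a Gamma(shape α, rate β) prior on the exponential rate λ, the posterior after n observations with total T = Σxᵢ is Gamma(α+n, β+T).
Sum of observations T = 7.8 minutes; n = 10.
Posterior: Gamma(4.6+10, 4.3+7.8) = Gamma(14.6, 12.1).
Posterior mean of λ = α/β = 14.6/12.1 = 1.2066.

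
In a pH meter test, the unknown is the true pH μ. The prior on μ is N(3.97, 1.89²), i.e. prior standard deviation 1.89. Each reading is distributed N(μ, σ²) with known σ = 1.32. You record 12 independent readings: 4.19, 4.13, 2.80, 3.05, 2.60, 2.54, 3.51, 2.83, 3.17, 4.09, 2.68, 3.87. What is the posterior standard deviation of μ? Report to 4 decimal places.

For Normal data with known variance σ², a Normal(μ₀, σ₀²) prior on μ is conjugate. Posterior precision = 1/σ₀² + n/σ²; posterior mean is the precision-weighted average of μ₀ and x̄.
σ₀² = 1.89² = 3.5721, σ² = 1.32² = 1.7424; σ² + n·σ₀² = 1.7424 + 12·3.5721 = 44.6076.
Posterior precision = 1/σ₀² + n/σ² = 1/3.5721 + 12/1.7424 = (σ² + n·σ₀²)/(σ₀²σ²) = 44.6076/(3.5721·1.7424); posterior variance σₙ² = σ₀²σ²/(σ² + n·σ₀²) = 3.5721·1.7424/44.6076 = 0.139528.
Posterior SD = √σₙ² = √(3.5721·1.7424/44.6076) = 0.3735.

0.3735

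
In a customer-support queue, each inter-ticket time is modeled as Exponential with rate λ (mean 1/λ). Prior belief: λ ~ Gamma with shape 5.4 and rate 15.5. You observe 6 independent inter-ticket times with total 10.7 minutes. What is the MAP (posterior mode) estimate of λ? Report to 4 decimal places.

0.3969

With a Gamma(shape α, rate β) prior on the exponential rate λ, the posterior after n observations with total T = Σxᵢ is Gamma(α+n, β+T).
Posterior: Gamma(5.4+6, 15.5+10.7) = Gamma(11.4, 26.2).
Mode = (α−1)/β = 0.3969.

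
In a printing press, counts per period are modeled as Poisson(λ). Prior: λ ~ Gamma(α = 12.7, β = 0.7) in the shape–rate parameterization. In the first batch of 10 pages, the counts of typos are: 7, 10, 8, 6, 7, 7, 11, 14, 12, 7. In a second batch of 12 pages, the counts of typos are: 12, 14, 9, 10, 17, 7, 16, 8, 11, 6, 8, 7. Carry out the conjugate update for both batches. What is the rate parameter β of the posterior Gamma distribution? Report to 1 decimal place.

22.7

With a Gamma(shape α, rate β) prior, the Poisson likelihood is conjugate: the posterior is Gamma(α + ΣXᵢ, β + n).
Batch 1: sum of counts S = 89 over n = 10 pages.
After batch 1: Gamma(α+S, β+n) = Gamma(12.7+89, 0.7+10) = Gamma(101.7, 10.7).
Batch 2: sum of counts S = 125 over n = 12 pages.
After batch 2: Gamma(α+S, β+n) = Gamma(101.7+125, 10.7+12) = Gamma(226.7, 22.7).
Posterior β = 22.7.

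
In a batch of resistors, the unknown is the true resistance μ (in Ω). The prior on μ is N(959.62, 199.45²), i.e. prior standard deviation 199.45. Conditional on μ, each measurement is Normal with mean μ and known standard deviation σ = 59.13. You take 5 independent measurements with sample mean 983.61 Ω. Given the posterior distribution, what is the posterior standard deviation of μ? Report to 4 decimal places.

26.2143

For Normal data with known variance σ², a Normal(μ₀, σ₀²) prior on μ is conjugate. Posterior precision = 1/σ₀² + n/σ²; posterior mean is the precision-weighted average of μ₀ and x̄.
σ₀² = 199.45² = 39780.3025, σ² = 59.13² = 3496.3569; σ² + n·σ₀² = 3496.3569 + 5·39780.3025 = 202397.8694.
Posterior precision = 1/σ₀² + n/σ² = 1/39780.3025 + 5/3496.3569 = (σ² + n·σ₀²)/(σ₀²σ²) = 202397.8694/(39780.3025·3496.3569); posterior variance σₙ² = σ₀²σ²/(σ² + n·σ₀²) = 39780.3025·3496.3569/202397.8694 = 687.191696.
Posterior SD = √σₙ² = √(39780.3025·3496.3569/202397.8694) = 26.2143.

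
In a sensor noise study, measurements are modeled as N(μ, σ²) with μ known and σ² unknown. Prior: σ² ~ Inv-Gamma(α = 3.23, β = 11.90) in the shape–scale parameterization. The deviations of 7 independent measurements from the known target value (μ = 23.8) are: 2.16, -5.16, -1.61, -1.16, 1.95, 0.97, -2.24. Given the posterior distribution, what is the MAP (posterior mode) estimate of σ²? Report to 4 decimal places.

4.4495

With known mean μ and an Inverse-Gamma(α, β) prior on σ², the Normal likelihood is conjugate: posterior is Inv-Gamma(α + n/2, β + Σ(xᵢ−μ)²/2).
Σ(xᵢ−μ)² = (2.16)² + (-5.16)² + (-1.61)² + (-1.16)² + (1.95)² + (0.97)² + (-2.24)² = 44.9899.
Posterior: Inv-Gamma(3.23 + 7/2, 11.90 + 44.9899/2) = Inv-Gamma(6.73, 34.39495).
Mode = β/(α+1) = 34.39495/7.73 = 4.4495.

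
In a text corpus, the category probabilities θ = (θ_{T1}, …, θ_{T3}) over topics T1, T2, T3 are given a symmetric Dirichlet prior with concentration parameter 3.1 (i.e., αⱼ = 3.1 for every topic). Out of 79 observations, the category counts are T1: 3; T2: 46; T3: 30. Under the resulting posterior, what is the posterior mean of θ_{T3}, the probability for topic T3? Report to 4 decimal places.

The Dirichlet prior is conjugate to the Multinomial likelihood: each posterior αⱼ = prior αⱼ + observed count nⱼ.
Posterior concentration: (6.1, 49.1, 33.1), total = 88.3.
E[θ_{T3}|data] = α_{T3}/Σα = 33.1/88.3 = 0.3749.

0.3749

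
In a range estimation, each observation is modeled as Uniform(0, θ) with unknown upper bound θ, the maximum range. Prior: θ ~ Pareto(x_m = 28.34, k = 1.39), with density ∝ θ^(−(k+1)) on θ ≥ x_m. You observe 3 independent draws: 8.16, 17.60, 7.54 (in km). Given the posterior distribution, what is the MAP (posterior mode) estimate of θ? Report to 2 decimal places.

28.34

A Pareto(scale x_m, shape k) prior on the upper bound θ of Uniform(0, θ) is conjugate: posterior is Pareto(max(x_m, max xᵢ), k + n).
Sample maximum = 17.60; prior scale x_m = 28.34 → posterior scale = max = 28.34.
Posterior shape = 1.39 + 3 = 4.39.
The Pareto density is decreasing on [x_m, ∞), so the mode is x_m = 28.34.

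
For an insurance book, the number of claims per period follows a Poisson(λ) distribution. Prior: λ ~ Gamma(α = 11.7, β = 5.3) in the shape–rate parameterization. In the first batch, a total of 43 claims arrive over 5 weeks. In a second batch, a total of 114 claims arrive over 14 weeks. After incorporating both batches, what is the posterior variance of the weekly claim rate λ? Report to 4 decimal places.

0.2857

With a Gamma(shape α, rate β) prior, the Poisson likelihood is conjugate: the posterior is Gamma(α + ΣXᵢ, β + n).
After batch 1: Gamma(α+S, β+n) = Gamma(11.7+43, 5.3+5) = Gamma(54.7, 10.3).
After batch 2: Gamma(α+S, β+n) = Gamma(54.7+114, 10.3+14) = Gamma(168.7, 24.3).
Var = α/β² = 168.7/24.3² = 0.2857.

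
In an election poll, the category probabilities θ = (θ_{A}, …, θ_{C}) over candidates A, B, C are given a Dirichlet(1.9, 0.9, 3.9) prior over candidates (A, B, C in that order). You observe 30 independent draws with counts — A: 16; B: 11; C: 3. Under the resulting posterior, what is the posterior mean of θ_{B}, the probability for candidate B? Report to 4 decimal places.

The Dirichlet prior is conjugate to the Multinomial likelihood: each posterior αⱼ = prior αⱼ + observed count nⱼ.
Posterior concentration: (17.9, 11.9, 6.9), total = 36.7.
E[θ_{B}|data] = α_{B}/Σα = 11.9/36.7 = 0.3243.

0.3243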